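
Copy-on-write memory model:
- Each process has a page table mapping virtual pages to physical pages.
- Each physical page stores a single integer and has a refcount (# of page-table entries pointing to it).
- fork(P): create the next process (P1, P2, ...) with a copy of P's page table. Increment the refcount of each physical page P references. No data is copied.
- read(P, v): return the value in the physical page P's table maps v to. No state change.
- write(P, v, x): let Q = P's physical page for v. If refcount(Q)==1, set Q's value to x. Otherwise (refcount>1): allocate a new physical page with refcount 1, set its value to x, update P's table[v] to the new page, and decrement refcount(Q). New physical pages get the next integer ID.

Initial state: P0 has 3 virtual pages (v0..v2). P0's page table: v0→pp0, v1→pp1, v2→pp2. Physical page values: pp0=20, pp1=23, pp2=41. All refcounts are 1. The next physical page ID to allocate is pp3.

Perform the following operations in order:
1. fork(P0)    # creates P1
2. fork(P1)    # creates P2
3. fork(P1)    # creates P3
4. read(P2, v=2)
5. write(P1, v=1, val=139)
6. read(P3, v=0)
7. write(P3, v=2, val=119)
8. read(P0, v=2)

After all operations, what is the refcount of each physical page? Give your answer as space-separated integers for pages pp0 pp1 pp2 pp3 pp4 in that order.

Answer: 4 3 3 1 1

Derivation:
Op 1: fork(P0) -> P1. 3 ppages; refcounts: pp0:2 pp1:2 pp2:2
Op 2: fork(P1) -> P2. 3 ppages; refcounts: pp0:3 pp1:3 pp2:3
Op 3: fork(P1) -> P3. 3 ppages; refcounts: pp0:4 pp1:4 pp2:4
Op 4: read(P2, v2) -> 41. No state change.
Op 5: write(P1, v1, 139). refcount(pp1)=4>1 -> COPY to pp3. 4 ppages; refcounts: pp0:4 pp1:3 pp2:4 pp3:1
Op 6: read(P3, v0) -> 20. No state change.
Op 7: write(P3, v2, 119). refcount(pp2)=4>1 -> COPY to pp4. 5 ppages; refcounts: pp0:4 pp1:3 pp2:3 pp3:1 pp4:1
Op 8: read(P0, v2) -> 41. No state change.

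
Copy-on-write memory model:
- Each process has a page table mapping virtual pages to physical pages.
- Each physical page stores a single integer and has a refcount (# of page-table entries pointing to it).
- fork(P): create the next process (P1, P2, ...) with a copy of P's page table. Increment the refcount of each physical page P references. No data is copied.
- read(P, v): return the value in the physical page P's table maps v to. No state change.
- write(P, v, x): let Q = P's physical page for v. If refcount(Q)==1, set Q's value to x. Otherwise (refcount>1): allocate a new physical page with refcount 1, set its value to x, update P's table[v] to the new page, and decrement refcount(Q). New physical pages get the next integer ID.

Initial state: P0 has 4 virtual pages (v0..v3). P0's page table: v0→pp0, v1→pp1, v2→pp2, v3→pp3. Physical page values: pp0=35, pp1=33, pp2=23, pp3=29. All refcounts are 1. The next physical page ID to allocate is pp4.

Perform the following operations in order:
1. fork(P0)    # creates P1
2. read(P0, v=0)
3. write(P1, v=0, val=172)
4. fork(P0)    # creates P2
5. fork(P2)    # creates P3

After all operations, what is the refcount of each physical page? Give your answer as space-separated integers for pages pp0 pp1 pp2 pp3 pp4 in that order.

Op 1: fork(P0) -> P1. 4 ppages; refcounts: pp0:2 pp1:2 pp2:2 pp3:2
Op 2: read(P0, v0) -> 35. No state change.
Op 3: write(P1, v0, 172). refcount(pp0)=2>1 -> COPY to pp4. 5 ppages; refcounts: pp0:1 pp1:2 pp2:2 pp3:2 pp4:1
Op 4: fork(P0) -> P2. 5 ppages; refcounts: pp0:2 pp1:3 pp2:3 pp3:3 pp4:1
Op 5: fork(P2) -> P3. 5 ppages; refcounts: pp0:3 pp1:4 pp2:4 pp3:4 pp4:1

Answer: 3 4 4 4 1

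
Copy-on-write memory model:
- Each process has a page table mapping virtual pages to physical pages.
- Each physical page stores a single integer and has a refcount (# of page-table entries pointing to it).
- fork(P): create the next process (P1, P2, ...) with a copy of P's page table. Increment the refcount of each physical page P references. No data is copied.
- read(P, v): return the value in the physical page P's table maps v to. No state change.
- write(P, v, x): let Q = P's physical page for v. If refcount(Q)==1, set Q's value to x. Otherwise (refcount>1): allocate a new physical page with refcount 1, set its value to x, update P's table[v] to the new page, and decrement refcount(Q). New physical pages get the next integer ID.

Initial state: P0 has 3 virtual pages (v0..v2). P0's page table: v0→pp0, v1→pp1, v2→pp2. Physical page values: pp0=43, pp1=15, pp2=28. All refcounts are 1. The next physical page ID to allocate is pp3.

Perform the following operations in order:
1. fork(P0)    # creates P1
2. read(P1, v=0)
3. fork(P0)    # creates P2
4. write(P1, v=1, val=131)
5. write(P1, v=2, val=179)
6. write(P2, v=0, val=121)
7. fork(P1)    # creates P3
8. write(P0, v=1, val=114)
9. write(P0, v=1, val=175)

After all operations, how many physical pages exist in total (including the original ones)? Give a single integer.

Op 1: fork(P0) -> P1. 3 ppages; refcounts: pp0:2 pp1:2 pp2:2
Op 2: read(P1, v0) -> 43. No state change.
Op 3: fork(P0) -> P2. 3 ppages; refcounts: pp0:3 pp1:3 pp2:3
Op 4: write(P1, v1, 131). refcount(pp1)=3>1 -> COPY to pp3. 4 ppages; refcounts: pp0:3 pp1:2 pp2:3 pp3:1
Op 5: write(P1, v2, 179). refcount(pp2)=3>1 -> COPY to pp4. 5 ppages; refcounts: pp0:3 pp1:2 pp2:2 pp3:1 pp4:1
Op 6: write(P2, v0, 121). refcount(pp0)=3>1 -> COPY to pp5. 6 ppages; refcounts: pp0:2 pp1:2 pp2:2 pp3:1 pp4:1 pp5:1
Op 7: fork(P1) -> P3. 6 ppages; refcounts: pp0:3 pp1:2 pp2:2 pp3:2 pp4:2 pp5:1
Op 8: write(P0, v1, 114). refcount(pp1)=2>1 -> COPY to pp6. 7 ppages; refcounts: pp0:3 pp1:1 pp2:2 pp3:2 pp4:2 pp5:1 pp6:1
Op 9: write(P0, v1, 175). refcount(pp6)=1 -> write in place. 7 ppages; refcounts: pp0:3 pp1:1 pp2:2 pp3:2 pp4:2 pp5:1 pp6:1

Answer: 7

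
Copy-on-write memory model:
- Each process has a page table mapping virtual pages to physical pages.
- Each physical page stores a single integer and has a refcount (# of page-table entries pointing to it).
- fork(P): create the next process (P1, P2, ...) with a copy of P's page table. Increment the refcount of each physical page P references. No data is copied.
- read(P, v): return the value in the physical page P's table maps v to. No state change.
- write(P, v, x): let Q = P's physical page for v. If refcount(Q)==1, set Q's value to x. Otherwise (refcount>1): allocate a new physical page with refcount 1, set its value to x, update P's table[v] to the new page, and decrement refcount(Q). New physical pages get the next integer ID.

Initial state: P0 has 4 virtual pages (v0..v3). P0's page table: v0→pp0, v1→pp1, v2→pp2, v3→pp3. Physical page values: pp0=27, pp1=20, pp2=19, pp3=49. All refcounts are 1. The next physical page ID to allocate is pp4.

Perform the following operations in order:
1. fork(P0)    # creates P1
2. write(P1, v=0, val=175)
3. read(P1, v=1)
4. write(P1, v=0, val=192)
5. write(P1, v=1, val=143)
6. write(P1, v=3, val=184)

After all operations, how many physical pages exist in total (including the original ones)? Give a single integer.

Op 1: fork(P0) -> P1. 4 ppages; refcounts: pp0:2 pp1:2 pp2:2 pp3:2
Op 2: write(P1, v0, 175). refcount(pp0)=2>1 -> COPY to pp4. 5 ppages; refcounts: pp0:1 pp1:2 pp2:2 pp3:2 pp4:1
Op 3: read(P1, v1) -> 20. No state change.
Op 4: write(P1, v0, 192). refcount(pp4)=1 -> write in place. 5 ppages; refcounts: pp0:1 pp1:2 pp2:2 pp3:2 pp4:1
Op 5: write(P1, v1, 143). refcount(pp1)=2>1 -> COPY to pp5. 6 ppages; refcounts: pp0:1 pp1:1 pp2:2 pp3:2 pp4:1 pp5:1
Op 6: write(P1, v3, 184). refcount(pp3)=2>1 -> COPY to pp6. 7 ppages; refcounts: pp0:1 pp1:1 pp2:2 pp3:1 pp4:1 pp5:1 pp6:1

Answer: 7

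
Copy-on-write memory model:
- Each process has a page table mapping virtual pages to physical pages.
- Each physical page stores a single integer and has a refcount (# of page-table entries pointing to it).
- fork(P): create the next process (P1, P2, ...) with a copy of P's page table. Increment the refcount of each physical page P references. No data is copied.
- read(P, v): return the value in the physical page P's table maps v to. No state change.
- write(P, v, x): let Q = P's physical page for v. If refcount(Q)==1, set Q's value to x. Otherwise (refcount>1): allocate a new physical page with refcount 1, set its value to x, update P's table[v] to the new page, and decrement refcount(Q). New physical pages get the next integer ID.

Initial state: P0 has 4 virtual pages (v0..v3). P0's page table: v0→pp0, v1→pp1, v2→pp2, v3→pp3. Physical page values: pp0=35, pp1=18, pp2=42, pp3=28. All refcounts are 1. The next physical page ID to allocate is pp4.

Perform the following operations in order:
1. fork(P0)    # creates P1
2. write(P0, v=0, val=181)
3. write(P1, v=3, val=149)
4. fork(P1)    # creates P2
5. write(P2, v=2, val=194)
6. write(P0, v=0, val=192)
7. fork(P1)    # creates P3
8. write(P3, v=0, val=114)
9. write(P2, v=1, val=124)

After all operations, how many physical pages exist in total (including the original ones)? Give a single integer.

Op 1: fork(P0) -> P1. 4 ppages; refcounts: pp0:2 pp1:2 pp2:2 pp3:2
Op 2: write(P0, v0, 181). refcount(pp0)=2>1 -> COPY to pp4. 5 ppages; refcounts: pp0:1 pp1:2 pp2:2 pp3:2 pp4:1
Op 3: write(P1, v3, 149). refcount(pp3)=2>1 -> COPY to pp5. 6 ppages; refcounts: pp0:1 pp1:2 pp2:2 pp3:1 pp4:1 pp5:1
Op 4: fork(P1) -> P2. 6 ppages; refcounts: pp0:2 pp1:3 pp2:3 pp3:1 pp4:1 pp5:2
Op 5: write(P2, v2, 194). refcount(pp2)=3>1 -> COPY to pp6. 7 ppages; refcounts: pp0:2 pp1:3 pp2:2 pp3:1 pp4:1 pp5:2 pp6:1
Op 6: write(P0, v0, 192). refcount(pp4)=1 -> write in place. 7 ppages; refcounts: pp0:2 pp1:3 pp2:2 pp3:1 pp4:1 pp5:2 pp6:1
Op 7: fork(P1) -> P3. 7 ppages; refcounts: pp0:3 pp1:4 pp2:3 pp3:1 pp4:1 pp5:3 pp6:1
Op 8: write(P3, v0, 114). refcount(pp0)=3>1 -> COPY to pp7. 8 ppages; refcounts: pp0:2 pp1:4 pp2:3 pp3:1 pp4:1 pp5:3 pp6:1 pp7:1
Op 9: write(P2, v1, 124). refcount(pp1)=4>1 -> COPY to pp8. 9 ppages; refcounts: pp0:2 pp1:3 pp2:3 pp3:1 pp4:1 pp5:3 pp6:1 pp7:1 pp8:1

Answer: 9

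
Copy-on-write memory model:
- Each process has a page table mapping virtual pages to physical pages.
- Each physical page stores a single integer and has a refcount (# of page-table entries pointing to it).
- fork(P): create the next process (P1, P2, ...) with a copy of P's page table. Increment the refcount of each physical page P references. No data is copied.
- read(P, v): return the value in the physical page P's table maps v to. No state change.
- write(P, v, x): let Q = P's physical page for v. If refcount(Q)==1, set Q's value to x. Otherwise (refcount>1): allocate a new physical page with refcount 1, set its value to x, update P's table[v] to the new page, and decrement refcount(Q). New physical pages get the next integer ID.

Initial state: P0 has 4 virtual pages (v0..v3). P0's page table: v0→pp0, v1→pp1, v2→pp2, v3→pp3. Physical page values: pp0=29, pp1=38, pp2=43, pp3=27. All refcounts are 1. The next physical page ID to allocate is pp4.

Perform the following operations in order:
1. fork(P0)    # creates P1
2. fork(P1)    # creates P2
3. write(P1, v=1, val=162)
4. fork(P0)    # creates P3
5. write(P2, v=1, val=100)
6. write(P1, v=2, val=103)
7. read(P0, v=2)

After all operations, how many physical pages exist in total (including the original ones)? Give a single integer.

Op 1: fork(P0) -> P1. 4 ppages; refcounts: pp0:2 pp1:2 pp2:2 pp3:2
Op 2: fork(P1) -> P2. 4 ppages; refcounts: pp0:3 pp1:3 pp2:3 pp3:3
Op 3: write(P1, v1, 162). refcount(pp1)=3>1 -> COPY to pp4. 5 ppages; refcounts: pp0:3 pp1:2 pp2:3 pp3:3 pp4:1
Op 4: fork(P0) -> P3. 5 ppages; refcounts: pp0:4 pp1:3 pp2:4 pp3:4 pp4:1
Op 5: write(P2, v1, 100). refcount(pp1)=3>1 -> COPY to pp5. 6 ppages; refcounts: pp0:4 pp1:2 pp2:4 pp3:4 pp4:1 pp5:1
Op 6: write(P1, v2, 103). refcount(pp2)=4>1 -> COPY to pp6. 7 ppages; refcounts: pp0:4 pp1:2 pp2:3 pp3:4 pp4:1 pp5:1 pp6:1
Op 7: read(P0, v2) -> 43. No state change.

Answer: 7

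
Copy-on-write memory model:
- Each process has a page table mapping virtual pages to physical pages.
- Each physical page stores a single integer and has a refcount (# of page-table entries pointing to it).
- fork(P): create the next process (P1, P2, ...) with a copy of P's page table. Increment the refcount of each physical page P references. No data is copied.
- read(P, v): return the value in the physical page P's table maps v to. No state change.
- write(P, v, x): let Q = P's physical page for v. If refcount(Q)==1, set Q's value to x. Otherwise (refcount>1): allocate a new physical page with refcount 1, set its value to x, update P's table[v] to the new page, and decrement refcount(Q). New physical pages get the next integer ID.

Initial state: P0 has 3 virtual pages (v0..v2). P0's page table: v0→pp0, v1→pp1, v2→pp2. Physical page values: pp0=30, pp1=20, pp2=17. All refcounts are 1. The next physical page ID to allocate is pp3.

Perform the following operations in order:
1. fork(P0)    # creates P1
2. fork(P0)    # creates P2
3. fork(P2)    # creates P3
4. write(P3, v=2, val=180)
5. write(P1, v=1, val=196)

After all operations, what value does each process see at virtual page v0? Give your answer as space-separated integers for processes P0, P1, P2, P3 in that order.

Answer: 30 30 30 30

Derivation:
Op 1: fork(P0) -> P1. 3 ppages; refcounts: pp0:2 pp1:2 pp2:2
Op 2: fork(P0) -> P2. 3 ppages; refcounts: pp0:3 pp1:3 pp2:3
Op 3: fork(P2) -> P3. 3 ppages; refcounts: pp0:4 pp1:4 pp2:4
Op 4: write(P3, v2, 180). refcount(pp2)=4>1 -> COPY to pp3. 4 ppages; refcounts: pp0:4 pp1:4 pp2:3 pp3:1
Op 5: write(P1, v1, 196). refcount(pp1)=4>1 -> COPY to pp4. 5 ppages; refcounts: pp0:4 pp1:3 pp2:3 pp3:1 pp4:1
P0: v0 -> pp0 = 30
P1: v0 -> pp0 = 30
P2: v0 -> pp0 = 30
P3: v0 -> pp0 = 30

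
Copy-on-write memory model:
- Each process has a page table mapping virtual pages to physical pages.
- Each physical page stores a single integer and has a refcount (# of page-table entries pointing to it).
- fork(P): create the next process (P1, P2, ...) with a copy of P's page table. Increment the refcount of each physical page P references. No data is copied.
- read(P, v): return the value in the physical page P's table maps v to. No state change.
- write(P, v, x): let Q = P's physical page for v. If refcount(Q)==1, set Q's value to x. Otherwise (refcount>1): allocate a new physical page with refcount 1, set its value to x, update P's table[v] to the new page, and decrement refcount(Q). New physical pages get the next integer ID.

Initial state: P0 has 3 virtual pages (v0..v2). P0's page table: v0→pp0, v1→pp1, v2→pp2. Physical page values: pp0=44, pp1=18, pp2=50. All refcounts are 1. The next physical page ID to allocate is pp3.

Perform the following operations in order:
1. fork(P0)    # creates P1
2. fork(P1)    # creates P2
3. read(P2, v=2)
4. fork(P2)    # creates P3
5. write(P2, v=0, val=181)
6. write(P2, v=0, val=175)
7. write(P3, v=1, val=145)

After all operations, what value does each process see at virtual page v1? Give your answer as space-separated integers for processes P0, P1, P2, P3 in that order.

Op 1: fork(P0) -> P1. 3 ppages; refcounts: pp0:2 pp1:2 pp2:2
Op 2: fork(P1) -> P2. 3 ppages; refcounts: pp0:3 pp1:3 pp2:3
Op 3: read(P2, v2) -> 50. No state change.
Op 4: fork(P2) -> P3. 3 ppages; refcounts: pp0:4 pp1:4 pp2:4
Op 5: write(P2, v0, 181). refcount(pp0)=4>1 -> COPY to pp3. 4 ppages; refcounts: pp0:3 pp1:4 pp2:4 pp3:1
Op 6: write(P2, v0, 175). refcount(pp3)=1 -> write in place. 4 ppages; refcounts: pp0:3 pp1:4 pp2:4 pp3:1
Op 7: write(P3, v1, 145). refcount(pp1)=4>1 -> COPY to pp4. 5 ppages; refcounts: pp0:3 pp1:3 pp2:4 pp3:1 pp4:1
P0: v1 -> pp1 = 18
P1: v1 -> pp1 = 18
P2: v1 -> pp1 = 18
P3: v1 -> pp4 = 145

Answer: 18 18 18 145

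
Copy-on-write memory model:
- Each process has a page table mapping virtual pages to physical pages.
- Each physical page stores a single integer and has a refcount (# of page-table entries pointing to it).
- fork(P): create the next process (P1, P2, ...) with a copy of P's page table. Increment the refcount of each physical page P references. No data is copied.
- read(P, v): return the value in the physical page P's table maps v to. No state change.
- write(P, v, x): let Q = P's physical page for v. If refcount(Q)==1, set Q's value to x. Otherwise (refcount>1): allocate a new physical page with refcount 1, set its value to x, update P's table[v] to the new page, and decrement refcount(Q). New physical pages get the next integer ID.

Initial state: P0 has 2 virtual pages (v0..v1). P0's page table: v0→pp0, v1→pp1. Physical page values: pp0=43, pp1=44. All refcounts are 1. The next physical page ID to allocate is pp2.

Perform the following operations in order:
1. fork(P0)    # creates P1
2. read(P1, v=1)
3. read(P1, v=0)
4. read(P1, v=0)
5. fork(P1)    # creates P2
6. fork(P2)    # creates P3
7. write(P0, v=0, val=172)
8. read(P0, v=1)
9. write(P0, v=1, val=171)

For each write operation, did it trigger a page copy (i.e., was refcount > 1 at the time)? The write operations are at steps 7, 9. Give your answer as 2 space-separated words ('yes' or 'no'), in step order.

Op 1: fork(P0) -> P1. 2 ppages; refcounts: pp0:2 pp1:2
Op 2: read(P1, v1) -> 44. No state change.
Op 3: read(P1, v0) -> 43. No state change.
Op 4: read(P1, v0) -> 43. No state change.
Op 5: fork(P1) -> P2. 2 ppages; refcounts: pp0:3 pp1:3
Op 6: fork(P2) -> P3. 2 ppages; refcounts: pp0:4 pp1:4
Op 7: write(P0, v0, 172). refcount(pp0)=4>1 -> COPY to pp2. 3 ppages; refcounts: pp0:3 pp1:4 pp2:1
Op 8: read(P0, v1) -> 44. No state change.
Op 9: write(P0, v1, 171). refcount(pp1)=4>1 -> COPY to pp3. 4 ppages; refcounts: pp0:3 pp1:3 pp2:1 pp3:1

yes yes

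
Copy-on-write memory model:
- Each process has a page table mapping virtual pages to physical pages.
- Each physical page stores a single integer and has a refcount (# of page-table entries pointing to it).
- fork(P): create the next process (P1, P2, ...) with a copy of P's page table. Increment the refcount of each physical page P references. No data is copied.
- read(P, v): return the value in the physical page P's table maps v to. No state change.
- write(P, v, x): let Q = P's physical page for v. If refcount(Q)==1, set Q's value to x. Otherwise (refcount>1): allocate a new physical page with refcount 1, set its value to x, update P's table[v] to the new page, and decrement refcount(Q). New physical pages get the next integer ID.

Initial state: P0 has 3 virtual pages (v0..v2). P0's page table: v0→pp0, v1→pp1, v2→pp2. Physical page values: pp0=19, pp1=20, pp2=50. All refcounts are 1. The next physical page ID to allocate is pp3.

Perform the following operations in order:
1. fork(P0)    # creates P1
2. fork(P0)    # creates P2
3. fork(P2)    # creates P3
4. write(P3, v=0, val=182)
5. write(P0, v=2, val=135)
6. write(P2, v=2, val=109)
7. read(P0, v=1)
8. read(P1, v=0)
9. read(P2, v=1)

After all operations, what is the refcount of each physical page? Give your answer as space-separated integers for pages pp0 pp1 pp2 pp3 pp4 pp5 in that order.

Answer: 3 4 2 1 1 1

Derivation:
Op 1: fork(P0) -> P1. 3 ppages; refcounts: pp0:2 pp1:2 pp2:2
Op 2: fork(P0) -> P2. 3 ppages; refcounts: pp0:3 pp1:3 pp2:3
Op 3: fork(P2) -> P3. 3 ppages; refcounts: pp0:4 pp1:4 pp2:4
Op 4: write(P3, v0, 182). refcount(pp0)=4>1 -> COPY to pp3. 4 ppages; refcounts: pp0:3 pp1:4 pp2:4 pp3:1
Op 5: write(P0, v2, 135). refcount(pp2)=4>1 -> COPY to pp4. 5 ppages; refcounts: pp0:3 pp1:4 pp2:3 pp3:1 pp4:1
Op 6: write(P2, v2, 109). refcount(pp2)=3>1 -> COPY to pp5. 6 ppages; refcounts: pp0:3 pp1:4 pp2:2 pp3:1 pp4:1 pp5:1
Op 7: read(P0, v1) -> 20. No state change.
Op 8: read(P1, v0) -> 19. No state change.
Op 9: read(P2, v1) -> 20. No state change.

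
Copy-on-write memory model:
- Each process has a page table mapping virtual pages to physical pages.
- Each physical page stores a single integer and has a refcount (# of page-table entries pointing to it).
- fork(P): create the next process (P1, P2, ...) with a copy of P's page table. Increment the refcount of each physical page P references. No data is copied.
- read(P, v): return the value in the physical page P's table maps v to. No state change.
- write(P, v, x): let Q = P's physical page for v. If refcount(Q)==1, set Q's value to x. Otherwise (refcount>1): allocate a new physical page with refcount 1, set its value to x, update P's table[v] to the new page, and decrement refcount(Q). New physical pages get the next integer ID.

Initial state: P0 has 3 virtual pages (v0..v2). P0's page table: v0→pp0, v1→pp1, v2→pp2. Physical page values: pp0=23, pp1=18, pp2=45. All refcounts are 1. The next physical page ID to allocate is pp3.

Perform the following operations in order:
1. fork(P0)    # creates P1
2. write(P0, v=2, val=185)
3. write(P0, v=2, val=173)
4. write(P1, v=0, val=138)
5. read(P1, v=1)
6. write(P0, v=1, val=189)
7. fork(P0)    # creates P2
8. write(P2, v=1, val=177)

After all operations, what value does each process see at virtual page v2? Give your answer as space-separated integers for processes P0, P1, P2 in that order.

Answer: 173 45 173

Derivation:
Op 1: fork(P0) -> P1. 3 ppages; refcounts: pp0:2 pp1:2 pp2:2
Op 2: write(P0, v2, 185). refcount(pp2)=2>1 -> COPY to pp3. 4 ppages; refcounts: pp0:2 pp1:2 pp2:1 pp3:1
Op 3: write(P0, v2, 173). refcount(pp3)=1 -> write in place. 4 ppages; refcounts: pp0:2 pp1:2 pp2:1 pp3:1
Op 4: write(P1, v0, 138). refcount(pp0)=2>1 -> COPY to pp4. 5 ppages; refcounts: pp0:1 pp1:2 pp2:1 pp3:1 pp4:1
Op 5: read(P1, v1) -> 18. No state change.
Op 6: write(P0, v1, 189). refcount(pp1)=2>1 -> COPY to pp5. 6 ppages; refcounts: pp0:1 pp1:1 pp2:1 pp3:1 pp4:1 pp5:1
Op 7: fork(P0) -> P2. 6 ppages; refcounts: pp0:2 pp1:1 pp2:1 pp3:2 pp4:1 pp5:2
Op 8: write(P2, v1, 177). refcount(pp5)=2>1 -> COPY to pp6. 7 ppages; refcounts: pp0:2 pp1:1 pp2:1 pp3:2 pp4:1 pp5:1 pp6:1
P0: v2 -> pp3 = 173
P1: v2 -> pp2 = 45
P2: v2 -> pp3 = 173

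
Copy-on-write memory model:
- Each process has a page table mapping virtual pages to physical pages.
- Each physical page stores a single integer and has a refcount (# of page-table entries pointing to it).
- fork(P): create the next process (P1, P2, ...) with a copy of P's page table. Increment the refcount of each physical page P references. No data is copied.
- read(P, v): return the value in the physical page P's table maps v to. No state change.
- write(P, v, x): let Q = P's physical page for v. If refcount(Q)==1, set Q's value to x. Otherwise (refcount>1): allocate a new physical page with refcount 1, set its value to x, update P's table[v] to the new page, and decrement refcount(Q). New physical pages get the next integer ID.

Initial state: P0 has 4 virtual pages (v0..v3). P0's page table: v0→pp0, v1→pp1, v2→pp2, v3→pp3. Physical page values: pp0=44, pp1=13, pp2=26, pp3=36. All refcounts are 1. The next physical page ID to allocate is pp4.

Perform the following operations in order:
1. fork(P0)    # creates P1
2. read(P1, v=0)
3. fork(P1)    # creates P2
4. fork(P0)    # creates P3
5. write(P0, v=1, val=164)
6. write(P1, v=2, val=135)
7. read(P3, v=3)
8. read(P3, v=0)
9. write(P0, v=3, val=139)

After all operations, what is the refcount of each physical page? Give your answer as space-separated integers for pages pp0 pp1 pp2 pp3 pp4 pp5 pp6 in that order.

Answer: 4 3 3 3 1 1 1

Derivation:
Op 1: fork(P0) -> P1. 4 ppages; refcounts: pp0:2 pp1:2 pp2:2 pp3:2
Op 2: read(P1, v0) -> 44. No state change.
Op 3: fork(P1) -> P2. 4 ppages; refcounts: pp0:3 pp1:3 pp2:3 pp3:3
Op 4: fork(P0) -> P3. 4 ppages; refcounts: pp0:4 pp1:4 pp2:4 pp3:4
Op 5: write(P0, v1, 164). refcount(pp1)=4>1 -> COPY to pp4. 5 ppages; refcounts: pp0:4 pp1:3 pp2:4 pp3:4 pp4:1
Op 6: write(P1, v2, 135). refcount(pp2)=4>1 -> COPY to pp5. 6 ppages; refcounts: pp0:4 pp1:3 pp2:3 pp3:4 pp4:1 pp5:1
Op 7: read(P3, v3) -> 36. No state change.
Op 8: read(P3, v0) -> 44. No state change.
Op 9: write(P0, v3, 139). refcount(pp3)=4>1 -> COPY to pp6. 7 ppages; refcounts: pp0:4 pp1:3 pp2:3 pp3:3 pp4:1 pp5:1 pp6:1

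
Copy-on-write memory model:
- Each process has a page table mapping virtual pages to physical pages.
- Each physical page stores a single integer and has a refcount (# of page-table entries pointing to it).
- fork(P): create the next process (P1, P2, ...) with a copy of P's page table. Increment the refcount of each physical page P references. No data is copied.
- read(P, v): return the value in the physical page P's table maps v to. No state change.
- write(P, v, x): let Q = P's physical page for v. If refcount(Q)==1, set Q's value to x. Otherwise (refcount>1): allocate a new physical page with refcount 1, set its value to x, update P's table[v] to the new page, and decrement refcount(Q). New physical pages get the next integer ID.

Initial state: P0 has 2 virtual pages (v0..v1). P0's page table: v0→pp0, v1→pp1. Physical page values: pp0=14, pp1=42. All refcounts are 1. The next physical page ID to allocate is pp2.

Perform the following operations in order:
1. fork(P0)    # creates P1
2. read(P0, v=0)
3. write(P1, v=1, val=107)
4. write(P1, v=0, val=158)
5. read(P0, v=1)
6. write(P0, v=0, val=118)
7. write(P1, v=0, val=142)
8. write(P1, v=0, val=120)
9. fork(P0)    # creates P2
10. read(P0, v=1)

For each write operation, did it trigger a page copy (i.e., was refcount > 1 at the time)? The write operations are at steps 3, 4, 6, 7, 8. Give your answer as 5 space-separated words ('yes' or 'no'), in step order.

Op 1: fork(P0) -> P1. 2 ppages; refcounts: pp0:2 pp1:2
Op 2: read(P0, v0) -> 14. No state change.
Op 3: write(P1, v1, 107). refcount(pp1)=2>1 -> COPY to pp2. 3 ppages; refcounts: pp0:2 pp1:1 pp2:1
Op 4: write(P1, v0, 158). refcount(pp0)=2>1 -> COPY to pp3. 4 ppages; refcounts: pp0:1 pp1:1 pp2:1 pp3:1
Op 5: read(P0, v1) -> 42. No state change.
Op 6: write(P0, v0, 118). refcount(pp0)=1 -> write in place. 4 ppages; refcounts: pp0:1 pp1:1 pp2:1 pp3:1
Op 7: write(P1, v0, 142). refcount(pp3)=1 -> write in place. 4 ppages; refcounts: pp0:1 pp1:1 pp2:1 pp3:1
Op 8: write(P1, v0, 120). refcount(pp3)=1 -> write in place. 4 ppages; refcounts: pp0:1 pp1:1 pp2:1 pp3:1
Op 9: fork(P0) -> P2. 4 ppages; refcounts: pp0:2 pp1:2 pp2:1 pp3:1
Op 10: read(P0, v1) -> 42. No state change.

yes yes no no no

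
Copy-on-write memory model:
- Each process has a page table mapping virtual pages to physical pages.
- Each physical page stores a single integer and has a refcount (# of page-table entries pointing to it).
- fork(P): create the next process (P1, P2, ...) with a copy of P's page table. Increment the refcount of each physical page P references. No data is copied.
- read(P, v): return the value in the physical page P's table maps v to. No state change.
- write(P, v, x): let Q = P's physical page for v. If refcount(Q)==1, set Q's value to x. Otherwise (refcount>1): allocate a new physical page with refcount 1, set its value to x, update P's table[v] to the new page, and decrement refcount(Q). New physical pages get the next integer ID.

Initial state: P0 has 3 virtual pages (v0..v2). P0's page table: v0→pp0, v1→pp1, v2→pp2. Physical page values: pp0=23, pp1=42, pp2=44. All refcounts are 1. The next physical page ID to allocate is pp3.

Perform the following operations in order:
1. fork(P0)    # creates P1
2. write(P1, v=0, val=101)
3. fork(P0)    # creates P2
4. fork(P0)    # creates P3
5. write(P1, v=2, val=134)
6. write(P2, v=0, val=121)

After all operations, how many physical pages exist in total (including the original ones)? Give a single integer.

Op 1: fork(P0) -> P1. 3 ppages; refcounts: pp0:2 pp1:2 pp2:2
Op 2: write(P1, v0, 101). refcount(pp0)=2>1 -> COPY to pp3. 4 ppages; refcounts: pp0:1 pp1:2 pp2:2 pp3:1
Op 3: fork(P0) -> P2. 4 ppages; refcounts: pp0:2 pp1:3 pp2:3 pp3:1
Op 4: fork(P0) -> P3. 4 ppages; refcounts: pp0:3 pp1:4 pp2:4 pp3:1
Op 5: write(P1, v2, 134). refcount(pp2)=4>1 -> COPY to pp4. 5 ppages; refcounts: pp0:3 pp1:4 pp2:3 pp3:1 pp4:1
Op 6: write(P2, v0, 121). refcount(pp0)=3>1 -> COPY to pp5. 6 ppages; refcounts: pp0:2 pp1:4 pp2:3 pp3:1 pp4:1 pp5:1

Answer: 6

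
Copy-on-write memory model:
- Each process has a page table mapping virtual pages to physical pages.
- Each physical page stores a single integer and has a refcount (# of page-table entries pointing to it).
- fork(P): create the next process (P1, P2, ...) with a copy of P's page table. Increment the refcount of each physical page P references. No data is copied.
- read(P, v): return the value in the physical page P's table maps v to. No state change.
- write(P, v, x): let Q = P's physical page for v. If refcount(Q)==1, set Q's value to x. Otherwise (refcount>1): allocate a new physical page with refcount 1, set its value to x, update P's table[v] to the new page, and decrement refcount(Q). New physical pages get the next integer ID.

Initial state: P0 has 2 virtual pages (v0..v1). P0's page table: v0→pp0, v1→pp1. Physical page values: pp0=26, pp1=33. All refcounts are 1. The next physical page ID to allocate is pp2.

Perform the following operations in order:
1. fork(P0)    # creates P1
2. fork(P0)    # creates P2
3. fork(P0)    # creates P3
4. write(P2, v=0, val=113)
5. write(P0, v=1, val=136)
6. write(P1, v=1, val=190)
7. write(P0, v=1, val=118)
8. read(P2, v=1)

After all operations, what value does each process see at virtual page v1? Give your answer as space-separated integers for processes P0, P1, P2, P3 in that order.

Answer: 118 190 33 33

Derivation:
Op 1: fork(P0) -> P1. 2 ppages; refcounts: pp0:2 pp1:2
Op 2: fork(P0) -> P2. 2 ppages; refcounts: pp0:3 pp1:3
Op 3: fork(P0) -> P3. 2 ppages; refcounts: pp0:4 pp1:4
Op 4: write(P2, v0, 113). refcount(pp0)=4>1 -> COPY to pp2. 3 ppages; refcounts: pp0:3 pp1:4 pp2:1
Op 5: write(P0, v1, 136). refcount(pp1)=4>1 -> COPY to pp3. 4 ppages; refcounts: pp0:3 pp1:3 pp2:1 pp3:1
Op 6: write(P1, v1, 190). refcount(pp1)=3>1 -> COPY to pp4. 5 ppages; refcounts: pp0:3 pp1:2 pp2:1 pp3:1 pp4:1
Op 7: write(P0, v1, 118). refcount(pp3)=1 -> write in place. 5 ppages; refcounts: pp0:3 pp1:2 pp2:1 pp3:1 pp4:1
Op 8: read(P2, v1) -> 33. No state change.
P0: v1 -> pp3 = 118
P1: v1 -> pp4 = 190
P2: v1 -> pp1 = 33
P3: v1 -> pp1 = 33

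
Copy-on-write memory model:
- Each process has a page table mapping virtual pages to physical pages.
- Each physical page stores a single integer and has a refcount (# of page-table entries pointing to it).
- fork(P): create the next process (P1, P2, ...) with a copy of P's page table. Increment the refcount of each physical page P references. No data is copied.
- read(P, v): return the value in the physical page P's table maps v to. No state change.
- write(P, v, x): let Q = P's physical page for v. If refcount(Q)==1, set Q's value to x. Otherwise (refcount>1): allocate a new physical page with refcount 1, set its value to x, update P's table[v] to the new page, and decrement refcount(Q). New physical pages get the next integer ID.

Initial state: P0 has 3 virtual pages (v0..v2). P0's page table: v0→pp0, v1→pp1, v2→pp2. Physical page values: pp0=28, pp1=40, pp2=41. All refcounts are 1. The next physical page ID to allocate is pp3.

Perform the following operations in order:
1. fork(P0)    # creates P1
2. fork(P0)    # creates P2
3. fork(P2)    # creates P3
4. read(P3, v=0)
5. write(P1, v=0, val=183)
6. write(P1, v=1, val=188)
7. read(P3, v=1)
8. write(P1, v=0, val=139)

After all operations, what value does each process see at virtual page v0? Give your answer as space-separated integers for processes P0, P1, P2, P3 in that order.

Op 1: fork(P0) -> P1. 3 ppages; refcounts: pp0:2 pp1:2 pp2:2
Op 2: fork(P0) -> P2. 3 ppages; refcounts: pp0:3 pp1:3 pp2:3
Op 3: fork(P2) -> P3. 3 ppages; refcounts: pp0:4 pp1:4 pp2:4
Op 4: read(P3, v0) -> 28. No state change.
Op 5: write(P1, v0, 183). refcount(pp0)=4>1 -> COPY to pp3. 4 ppages; refcounts: pp0:3 pp1:4 pp2:4 pp3:1
Op 6: write(P1, v1, 188). refcount(pp1)=4>1 -> COPY to pp4. 5 ppages; refcounts: pp0:3 pp1:3 pp2:4 pp3:1 pp4:1
Op 7: read(P3, v1) -> 40. No state change.
Op 8: write(P1, v0, 139). refcount(pp3)=1 -> write in place. 5 ppages; refcounts: pp0:3 pp1:3 pp2:4 pp3:1 pp4:1
P0: v0 -> pp0 = 28
P1: v0 -> pp3 = 139
P2: v0 -> pp0 = 28
P3: v0 -> pp0 = 28

Answer: 28 139 28 28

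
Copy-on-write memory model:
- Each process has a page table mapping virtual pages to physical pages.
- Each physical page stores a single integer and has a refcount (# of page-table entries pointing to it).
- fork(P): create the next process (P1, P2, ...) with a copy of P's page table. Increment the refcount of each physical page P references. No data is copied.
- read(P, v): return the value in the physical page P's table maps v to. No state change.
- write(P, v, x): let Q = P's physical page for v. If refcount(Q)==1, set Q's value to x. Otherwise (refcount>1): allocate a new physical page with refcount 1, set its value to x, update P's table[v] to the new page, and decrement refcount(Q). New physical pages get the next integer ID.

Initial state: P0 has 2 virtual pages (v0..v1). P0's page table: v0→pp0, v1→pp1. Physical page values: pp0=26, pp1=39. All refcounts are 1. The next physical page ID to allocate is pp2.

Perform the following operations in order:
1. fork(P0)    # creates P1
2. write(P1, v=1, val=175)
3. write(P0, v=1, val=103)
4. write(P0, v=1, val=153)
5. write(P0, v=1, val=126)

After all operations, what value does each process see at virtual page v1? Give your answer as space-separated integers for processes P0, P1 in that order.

Answer: 126 175

Derivation:
Op 1: fork(P0) -> P1. 2 ppages; refcounts: pp0:2 pp1:2
Op 2: write(P1, v1, 175). refcount(pp1)=2>1 -> COPY to pp2. 3 ppages; refcounts: pp0:2 pp1:1 pp2:1
Op 3: write(P0, v1, 103). refcount(pp1)=1 -> write in place. 3 ppages; refcounts: pp0:2 pp1:1 pp2:1
Op 4: write(P0, v1, 153). refcount(pp1)=1 -> write in place. 3 ppages; refcounts: pp0:2 pp1:1 pp2:1
Op 5: write(P0, v1, 126). refcount(pp1)=1 -> write in place. 3 ppages; refcounts: pp0:2 pp1:1 pp2:1
P0: v1 -> pp1 = 126
P1: v1 -> pp2 = 175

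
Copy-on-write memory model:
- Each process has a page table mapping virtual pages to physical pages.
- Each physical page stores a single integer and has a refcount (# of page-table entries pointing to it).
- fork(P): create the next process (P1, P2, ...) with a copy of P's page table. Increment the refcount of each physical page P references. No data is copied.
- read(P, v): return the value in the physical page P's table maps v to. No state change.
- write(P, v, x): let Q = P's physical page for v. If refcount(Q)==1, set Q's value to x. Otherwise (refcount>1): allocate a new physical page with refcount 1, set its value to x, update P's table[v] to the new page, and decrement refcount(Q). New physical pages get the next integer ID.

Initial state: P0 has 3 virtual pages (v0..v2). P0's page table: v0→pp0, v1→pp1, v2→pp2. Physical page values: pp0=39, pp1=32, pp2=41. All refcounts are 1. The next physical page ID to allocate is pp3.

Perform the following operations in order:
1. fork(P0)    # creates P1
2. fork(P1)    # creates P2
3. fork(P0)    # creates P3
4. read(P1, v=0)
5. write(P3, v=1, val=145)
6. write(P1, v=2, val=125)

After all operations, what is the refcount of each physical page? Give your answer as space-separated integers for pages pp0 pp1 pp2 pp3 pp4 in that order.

Answer: 4 3 3 1 1

Derivation:
Op 1: fork(P0) -> P1. 3 ppages; refcounts: pp0:2 pp1:2 pp2:2
Op 2: fork(P1) -> P2. 3 ppages; refcounts: pp0:3 pp1:3 pp2:3
Op 3: fork(P0) -> P3. 3 ppages; refcounts: pp0:4 pp1:4 pp2:4
Op 4: read(P1, v0) -> 39. No state change.
Op 5: write(P3, v1, 145). refcount(pp1)=4>1 -> COPY to pp3. 4 ppages; refcounts: pp0:4 pp1:3 pp2:4 pp3:1
Op 6: write(P1, v2, 125). refcount(pp2)=4>1 -> COPY to pp4. 5 ppages; refcounts: pp0:4 pp1:3 pp2:3 pp3:1 pp4:1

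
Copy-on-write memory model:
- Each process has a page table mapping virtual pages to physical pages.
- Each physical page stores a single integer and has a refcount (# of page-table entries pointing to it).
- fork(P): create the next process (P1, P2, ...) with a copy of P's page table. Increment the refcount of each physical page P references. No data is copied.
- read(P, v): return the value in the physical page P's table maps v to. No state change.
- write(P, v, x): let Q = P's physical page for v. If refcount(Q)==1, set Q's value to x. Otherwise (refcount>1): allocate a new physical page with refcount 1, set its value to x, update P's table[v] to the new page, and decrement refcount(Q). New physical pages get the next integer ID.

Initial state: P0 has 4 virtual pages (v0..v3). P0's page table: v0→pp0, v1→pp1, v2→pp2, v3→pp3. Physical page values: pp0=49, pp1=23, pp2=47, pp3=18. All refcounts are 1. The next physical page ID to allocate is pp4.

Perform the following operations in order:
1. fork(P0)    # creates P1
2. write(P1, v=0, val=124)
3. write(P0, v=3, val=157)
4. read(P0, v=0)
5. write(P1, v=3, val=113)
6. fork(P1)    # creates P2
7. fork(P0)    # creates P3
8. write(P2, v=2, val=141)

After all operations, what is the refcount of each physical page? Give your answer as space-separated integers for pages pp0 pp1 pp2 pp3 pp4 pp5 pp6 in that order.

Op 1: fork(P0) -> P1. 4 ppages; refcounts: pp0:2 pp1:2 pp2:2 pp3:2
Op 2: write(P1, v0, 124). refcount(pp0)=2>1 -> COPY to pp4. 5 ppages; refcounts: pp0:1 pp1:2 pp2:2 pp3:2 pp4:1
Op 3: write(P0, v3, 157). refcount(pp3)=2>1 -> COPY to pp5. 6 ppages; refcounts: pp0:1 pp1:2 pp2:2 pp3:1 pp4:1 pp5:1
Op 4: read(P0, v0) -> 49. No state change.
Op 5: write(P1, v3, 113). refcount(pp3)=1 -> write in place. 6 ppages; refcounts: pp0:1 pp1:2 pp2:2 pp3:1 pp4:1 pp5:1
Op 6: fork(P1) -> P2. 6 ppages; refcounts: pp0:1 pp1:3 pp2:3 pp3:2 pp4:2 pp5:1
Op 7: fork(P0) -> P3. 6 ppages; refcounts: pp0:2 pp1:4 pp2:4 pp3:2 pp4:2 pp5:2
Op 8: write(P2, v2, 141). refcount(pp2)=4>1 -> COPY to pp6. 7 ppages; refcounts: pp0:2 pp1:4 pp2:3 pp3:2 pp4:2 pp5:2 pp6:1

Answer: 2 4 3 2 2 2 1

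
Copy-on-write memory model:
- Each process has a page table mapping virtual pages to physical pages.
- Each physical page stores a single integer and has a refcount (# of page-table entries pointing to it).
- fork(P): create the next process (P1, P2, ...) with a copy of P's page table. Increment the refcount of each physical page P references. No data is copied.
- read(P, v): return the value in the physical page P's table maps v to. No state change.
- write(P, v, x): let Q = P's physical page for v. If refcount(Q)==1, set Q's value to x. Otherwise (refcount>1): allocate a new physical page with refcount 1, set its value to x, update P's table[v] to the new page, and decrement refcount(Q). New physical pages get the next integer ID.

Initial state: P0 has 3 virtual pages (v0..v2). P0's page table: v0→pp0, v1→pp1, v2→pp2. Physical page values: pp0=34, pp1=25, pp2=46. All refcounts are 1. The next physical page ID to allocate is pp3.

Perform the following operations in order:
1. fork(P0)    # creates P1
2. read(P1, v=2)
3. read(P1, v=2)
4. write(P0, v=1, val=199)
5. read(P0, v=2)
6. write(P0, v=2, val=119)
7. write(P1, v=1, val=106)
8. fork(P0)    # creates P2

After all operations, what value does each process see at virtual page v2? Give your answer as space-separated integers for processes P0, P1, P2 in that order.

Answer: 119 46 119

Derivation:
Op 1: fork(P0) -> P1. 3 ppages; refcounts: pp0:2 pp1:2 pp2:2
Op 2: read(P1, v2) -> 46. No state change.
Op 3: read(P1, v2) -> 46. No state change.
Op 4: write(P0, v1, 199). refcount(pp1)=2>1 -> COPY to pp3. 4 ppages; refcounts: pp0:2 pp1:1 pp2:2 pp3:1
Op 5: read(P0, v2) -> 46. No state change.
Op 6: write(P0, v2, 119). refcount(pp2)=2>1 -> COPY to pp4. 5 ppages; refcounts: pp0:2 pp1:1 pp2:1 pp3:1 pp4:1
Op 7: write(P1, v1, 106). refcount(pp1)=1 -> write in place. 5 ppages; refcounts: pp0:2 pp1:1 pp2:1 pp3:1 pp4:1
Op 8: fork(P0) -> P2. 5 ppages; refcounts: pp0:3 pp1:1 pp2:1 pp3:2 pp4:2
P0: v2 -> pp4 = 119
P1: v2 -> pp2 = 46
P2: v2 -> pp4 = 119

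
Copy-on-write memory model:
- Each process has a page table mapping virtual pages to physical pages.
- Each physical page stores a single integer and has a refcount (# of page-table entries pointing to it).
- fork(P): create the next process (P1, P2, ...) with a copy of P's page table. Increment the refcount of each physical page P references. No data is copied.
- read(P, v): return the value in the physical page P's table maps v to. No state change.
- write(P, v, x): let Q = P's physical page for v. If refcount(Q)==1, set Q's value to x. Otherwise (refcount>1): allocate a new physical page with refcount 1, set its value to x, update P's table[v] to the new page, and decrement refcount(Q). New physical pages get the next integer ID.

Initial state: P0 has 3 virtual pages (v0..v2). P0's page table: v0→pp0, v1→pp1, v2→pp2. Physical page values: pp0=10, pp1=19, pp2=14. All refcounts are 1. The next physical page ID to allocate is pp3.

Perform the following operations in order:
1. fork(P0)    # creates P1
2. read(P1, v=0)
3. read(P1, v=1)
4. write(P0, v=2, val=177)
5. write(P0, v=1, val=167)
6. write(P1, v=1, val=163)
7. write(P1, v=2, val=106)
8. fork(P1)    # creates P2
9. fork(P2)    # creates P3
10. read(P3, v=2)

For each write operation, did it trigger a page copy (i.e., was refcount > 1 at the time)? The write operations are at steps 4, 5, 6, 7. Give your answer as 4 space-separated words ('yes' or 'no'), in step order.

Op 1: fork(P0) -> P1. 3 ppages; refcounts: pp0:2 pp1:2 pp2:2
Op 2: read(P1, v0) -> 10. No state change.
Op 3: read(P1, v1) -> 19. No state change.
Op 4: write(P0, v2, 177). refcount(pp2)=2>1 -> COPY to pp3. 4 ppages; refcounts: pp0:2 pp1:2 pp2:1 pp3:1
Op 5: write(P0, v1, 167). refcount(pp1)=2>1 -> COPY to pp4. 5 ppages; refcounts: pp0:2 pp1:1 pp2:1 pp3:1 pp4:1
Op 6: write(P1, v1, 163). refcount(pp1)=1 -> write in place. 5 ppages; refcounts: pp0:2 pp1:1 pp2:1 pp3:1 pp4:1
Op 7: write(P1, v2, 106). refcount(pp2)=1 -> write in place. 5 ppages; refcounts: pp0:2 pp1:1 pp2:1 pp3:1 pp4:1
Op 8: fork(P1) -> P2. 5 ppages; refcounts: pp0:3 pp1:2 pp2:2 pp3:1 pp4:1
Op 9: fork(P2) -> P3. 5 ppages; refcounts: pp0:4 pp1:3 pp2:3 pp3:1 pp4:1
Op 10: read(P3, v2) -> 106. No state change.

yes yes no no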